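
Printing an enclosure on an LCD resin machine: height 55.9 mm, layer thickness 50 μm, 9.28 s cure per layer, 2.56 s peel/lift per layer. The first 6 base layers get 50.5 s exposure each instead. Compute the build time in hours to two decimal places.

Layer count = ceil(55.9 / 0.05) = 1118.
Bottom layers = 6 × (50.5 + 2.56) = 318.36 s.
Normal layers = 1112 × (9.28 + 2.56) = 13166.08 s.
Sum: 318.36 + 13166.08 = 13484.44 s → 3.75 hours.

3.75 hours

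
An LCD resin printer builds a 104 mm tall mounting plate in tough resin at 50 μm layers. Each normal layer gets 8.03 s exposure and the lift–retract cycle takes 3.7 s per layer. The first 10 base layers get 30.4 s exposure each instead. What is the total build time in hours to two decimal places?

Layers = ⌈104/0.05⌉ = 2080.
Base layers = 10 × (30.4 + 3.7), so 341 s.
Regular layers = 2070 × (8.03 + 3.7), so 24281.1 s.
Total = 341 + 24281.1 = 24622.1 s = 6.84 hours.

6.84 hours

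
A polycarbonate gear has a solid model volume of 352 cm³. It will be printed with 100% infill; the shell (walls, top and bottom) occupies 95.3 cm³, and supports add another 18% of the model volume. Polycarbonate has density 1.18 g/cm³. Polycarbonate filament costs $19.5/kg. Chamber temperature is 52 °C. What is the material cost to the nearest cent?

$9.56

Infill region: 352 − 95.3 → 256.7 cm³.
Infill volume: 1.00 × 256.7 → 256.7 cm³.
Support: 0.18 × 352 → 63.36 cm³.
Total printed volume = 95.3 + 256.7 + 63.36 = 415.36 cm³.
Mass = 415.36 × 1.18 = 490.1248 g.
Cost = 490.1248 g / 1000 × $19.5/kg = $9.56.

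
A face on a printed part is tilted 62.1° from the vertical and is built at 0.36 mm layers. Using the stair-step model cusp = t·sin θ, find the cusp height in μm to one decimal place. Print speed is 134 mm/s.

318.2 μm

Cusp = layer height × sin(62.1°) = 0.36 × 0.8838 = 0.318168 mm = 318.2 μm.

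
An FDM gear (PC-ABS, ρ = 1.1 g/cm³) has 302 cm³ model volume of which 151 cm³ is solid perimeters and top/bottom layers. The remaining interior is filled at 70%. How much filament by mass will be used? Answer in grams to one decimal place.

Infill region: 302 − 151 → 151 cm³.
Infill volume = 0.70 × 151, so 105.7 cm³.
Total extruded = 151 + 105.7, so 256.7 cm³.
Mass = 256.7 × 1.1, so 282.37 g.

282.4 g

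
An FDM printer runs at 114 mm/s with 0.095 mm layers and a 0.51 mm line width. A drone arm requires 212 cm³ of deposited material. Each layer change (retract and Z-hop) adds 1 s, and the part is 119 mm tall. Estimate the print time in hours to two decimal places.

Line area: 0.095 × 0.51 → 0.04845 mm².
Toolpath length = 212 cm³ / 0.04845 mm² = 212000 / 0.04845 = 4375645 mm.
Extrusion time = 4375645 / 114 = 38382.9 s.
Layers = ⌈119/0.095⌉ = 1253.
Z-hop total = 1253 × 1, so 1253 s.
Altogether 38382.9 + 1253 = 39635.9 s, i.e. 11.01 hours.

11.01 hours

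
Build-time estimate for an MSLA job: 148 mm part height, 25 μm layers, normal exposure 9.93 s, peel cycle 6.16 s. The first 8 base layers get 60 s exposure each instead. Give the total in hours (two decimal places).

26.57 hours

Layer count = ceil(148 / 0.025) = 5920.
Burn-in layers: 8 × (60 + 6.16) → 529.28 s.
Remaining layers = 5912 × (9.93 + 6.16) = 95124.08 s.
Total = 529.28 + 95124.08 = 95653.36 s = 26.57 hours.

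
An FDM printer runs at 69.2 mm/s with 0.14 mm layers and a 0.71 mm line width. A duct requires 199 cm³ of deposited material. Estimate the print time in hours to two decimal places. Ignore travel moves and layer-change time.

Extrusion cross-section = 0.14 × 0.71 = 0.0994 mm².
Total extruded path = 199000/0.0994 = 2002012.1 mm.
Time extruding = 2002012.1 / 69.2 = 28930.8 s.
That's 28930.8 s → 8.04 hours.

8.04 hours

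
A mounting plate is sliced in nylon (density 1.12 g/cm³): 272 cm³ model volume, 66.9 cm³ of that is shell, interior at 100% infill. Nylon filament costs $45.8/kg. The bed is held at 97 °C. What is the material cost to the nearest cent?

$13.95

Interior volume = 272 − 66.9 = 205.1 cm³.
Deposited infill = 1.00 × 205.1, so 205.1 cm³.
Total printed volume = 66.9 + 205.1, so 272 cm³.
Mass = 272 × 1.12 = 304.64 g.
At $45.8/kg: 304.64/1000 × 45.8 = $13.95.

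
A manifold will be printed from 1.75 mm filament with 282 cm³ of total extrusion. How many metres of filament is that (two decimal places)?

Cross-section of 1.75 mm filament: π·(1.75/2)² = 2.4053 mm².
Length = 282 cm³ / 2.4053 mm² = 282000 / 2.4053 = 117241.09 mm = 117.24 m.

117.24 m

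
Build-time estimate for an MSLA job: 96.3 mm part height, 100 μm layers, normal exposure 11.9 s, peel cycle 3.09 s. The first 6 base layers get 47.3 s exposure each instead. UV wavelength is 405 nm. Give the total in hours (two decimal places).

4.07 hours

Layers = ⌈96.3/0.1⌉ = 963.
Bottom layers: 6 × (47.3 + 3.09) → 302.34 s.
Remaining layers = 957 × (11.9 + 3.09), so 14345.43 s.
Total = 302.34 + 14345.43 = 14647.77 s = 4.07 hours.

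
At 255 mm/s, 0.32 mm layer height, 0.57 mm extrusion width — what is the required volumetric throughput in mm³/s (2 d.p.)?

Bead cross-section = 0.32 × 0.57 = 0.1824 mm².
Q = v·A = 255 × 0.1824 = 46.51 mm³/s.

46.51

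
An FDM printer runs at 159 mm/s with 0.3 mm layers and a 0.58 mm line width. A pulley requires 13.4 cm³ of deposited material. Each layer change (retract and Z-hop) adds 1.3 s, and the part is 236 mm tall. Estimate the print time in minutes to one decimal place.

Line area = 0.3 × 0.58, so 0.174 mm².
Total extruded path = 13400/0.174 = 77011.5 mm.
Print-move time = 77011.5 / 159 = 484.3 s.
Layer count = ceil(236 / 0.3) = 787.
Layer-change overhead = 787 × 1.3, so 1023.1 s.
Altogether 484.3 + 1023.1 = 1507.4 s, i.e. 25.1 minutes.

25.1 minutes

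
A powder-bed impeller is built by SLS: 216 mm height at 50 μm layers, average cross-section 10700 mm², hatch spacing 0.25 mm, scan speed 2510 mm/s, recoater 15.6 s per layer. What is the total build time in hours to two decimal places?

Number of layers: 216 / 0.05 → 4320 (rounded up).
Scan path per layer: 10700 / 0.25 → 42800 mm.
Scan time per layer = 42800 / 2510, so 17.0518 s.
Time per layer = 17.0518 + 15.6, so 32.6518 s.
Total: 4320 × 32.6518 s = 141055.776 s → 39.18 hours.

39.18 hours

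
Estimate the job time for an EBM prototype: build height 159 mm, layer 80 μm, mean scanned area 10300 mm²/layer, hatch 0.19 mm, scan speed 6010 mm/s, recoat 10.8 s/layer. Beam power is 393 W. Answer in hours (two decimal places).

Layer count = ceil(159 / 0.08) = 1988.
Scan path per layer = 10300 / 0.19, so 54210.5 mm.
Scan time per layer = 54210.5 / 6010, so 9.02 s.
Per-layer time: 9.02 + 10.8 → 19.82 s.
Total: 1988 × 19.82 s = 39402.16 s → 10.95 hours.

10.95 hours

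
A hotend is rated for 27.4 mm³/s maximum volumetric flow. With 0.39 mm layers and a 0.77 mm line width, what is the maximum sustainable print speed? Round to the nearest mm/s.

91 mm/s

Bead cross-section = 0.39 × 0.77 = 0.3003 mm².
Max speed = 27.4 / 0.3003 = 91.24 ≈ 91 mm/s.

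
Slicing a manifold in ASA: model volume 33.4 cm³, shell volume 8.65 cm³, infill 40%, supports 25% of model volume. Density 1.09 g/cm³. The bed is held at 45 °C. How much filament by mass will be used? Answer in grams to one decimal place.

Infill region = 33.4 − 8.65, so 24.75 cm³.
Deposited infill = 0.40 × 24.75 = 9.9 cm³.
Support = 0.25 × 33.4 = 8.35 cm³.
Total extruded = 8.65 + 9.9 + 8.35, so 26.9 cm³.
Mass: 26.9 × 1.09 → 29.321 g.

29.3 g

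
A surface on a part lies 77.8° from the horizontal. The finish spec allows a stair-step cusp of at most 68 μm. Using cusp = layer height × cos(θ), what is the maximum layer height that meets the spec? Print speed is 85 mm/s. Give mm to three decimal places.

Layer height = cusp / cos(77.8°) = 0.068 / 0.2113 = 0.322 mm.

0.322 mm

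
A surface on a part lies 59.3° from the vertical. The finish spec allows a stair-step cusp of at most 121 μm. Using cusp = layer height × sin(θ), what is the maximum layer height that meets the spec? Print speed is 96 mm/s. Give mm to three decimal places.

sin(59.3°) = 0.8599; t_max = 0.121/0.8599 = 0.141 mm.

0.141 mm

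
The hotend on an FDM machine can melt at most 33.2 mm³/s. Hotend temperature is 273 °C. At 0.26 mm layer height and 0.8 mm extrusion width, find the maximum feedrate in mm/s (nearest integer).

160 mm/s

A = 0.26 × 0.8, so 0.208 mm².
v_max = Q/A = 33.2/0.208 = 159.62 mm/s → 160 mm/s.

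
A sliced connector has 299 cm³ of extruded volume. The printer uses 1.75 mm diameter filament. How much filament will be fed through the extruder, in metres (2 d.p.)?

Cross-section of 1.75 mm filament: π·(1.75/2)² = 2.4053 mm².
Length = 299 cm³ / 2.4053 mm² = 299000 / 2.4053 = 124308.82 mm = 124.31 m.

124.31 m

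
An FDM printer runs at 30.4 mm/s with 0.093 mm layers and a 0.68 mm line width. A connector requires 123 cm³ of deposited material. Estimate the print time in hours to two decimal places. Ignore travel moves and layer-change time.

Bead cross-section: 0.093 × 0.68 → 0.06324 mm².
Toolpath length = 123 cm³ / 0.06324 mm² = 123000 / 0.06324 = 1944971.5 mm.
Print-move time = 1944971.5 / 30.4 = 63979.3 s.
In the requested units: 63979.3 s = 17.77 hours.

17.77 hours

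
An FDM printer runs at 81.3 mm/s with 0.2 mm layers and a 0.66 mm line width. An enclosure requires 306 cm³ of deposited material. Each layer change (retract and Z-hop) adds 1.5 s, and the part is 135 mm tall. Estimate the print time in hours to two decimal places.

8.20 hours

Line area: 0.2 × 0.66 → 0.132 mm².
Path length: 306000 mm³ / 0.132 mm² → 2318181.8 mm.
Time extruding: 2318181.8 / 81.3 → 28513.9 s.
Number of layers: 135 / 0.2 → 675 (rounded up).
Non-print overhead = 675 × 1.5 = 1012.5 s.
Altogether 28513.9 + 1012.5 = 29526.4 s, i.e. 8.20 hours.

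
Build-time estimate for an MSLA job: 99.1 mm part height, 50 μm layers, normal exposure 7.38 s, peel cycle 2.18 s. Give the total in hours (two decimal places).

5.26 hours

Layer count = ceil(99.1 / 0.05) = 1982.
Cycle time = 7.38 + 2.18, so 9.56 s.
Total = 1982 × 9.56 = 18947.92 s = 5.26 hours.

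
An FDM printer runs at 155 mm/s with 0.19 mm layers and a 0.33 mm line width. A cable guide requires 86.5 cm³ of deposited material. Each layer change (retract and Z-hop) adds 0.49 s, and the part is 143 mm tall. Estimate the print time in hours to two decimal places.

2.57 hours

Line area = 0.19 × 0.33, so 0.0627 mm².
Toolpath length = 86.5 cm³ / 0.0627 mm² = 86500 / 0.0627 = 1379585.3 mm.
Time extruding: 1379585.3 / 155 → 8900.6 s.
Layers = ⌈143/0.19⌉ = 753.
Non-print overhead: 753 × 0.49 → 368.97 s.
Total = 8900.6 + 368.97 = 9269.57 s = 2.57 hours.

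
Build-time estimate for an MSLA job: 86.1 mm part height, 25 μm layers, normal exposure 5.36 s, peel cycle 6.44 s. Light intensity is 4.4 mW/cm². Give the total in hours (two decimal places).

11.29 hours

Layer count = ceil(86.1 / 0.025) = 3444.
Each layer takes: 5.36 + 6.44 → 11.8 s.
Total = 3444 × 11.8 = 40639.2 s = 11.29 hours.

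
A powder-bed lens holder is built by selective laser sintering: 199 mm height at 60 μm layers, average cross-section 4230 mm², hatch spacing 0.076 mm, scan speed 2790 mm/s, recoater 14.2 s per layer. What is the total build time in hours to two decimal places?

31.46 hours

Number of layers: 199 / 0.06 → 3317 (rounded up).
Hatch length per layer = 4230 / 0.076, so 55657.9 mm.
Per-layer scan time = 55657.9 / 2790 = 19.9491 s.
Layer cycle = 19.9491 + 14.2, so 34.1491 s.
Build time = 3317 × 34.1491 = 113272.5647 s = 31.46 hours.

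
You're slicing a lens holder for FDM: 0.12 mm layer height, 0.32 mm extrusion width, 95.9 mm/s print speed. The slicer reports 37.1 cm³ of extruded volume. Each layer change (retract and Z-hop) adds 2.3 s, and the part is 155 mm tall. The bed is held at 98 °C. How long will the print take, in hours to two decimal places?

3.62 hours

Bead cross-section: 0.12 × 0.32 → 0.0384 mm².
Toolpath length = 37.1 cm³ / 0.0384 mm² = 37100 / 0.0384 = 966145.8 mm.
Print-move time: 966145.8 / 95.9 → 10074.5 s.
Layer count = ceil(155 / 0.12) = 1292.
Non-print overhead = 1292 × 2.3 = 2971.6 s.
Altogether 10074.5 + 2971.6 = 13046.1 s, i.e. 3.62 hours.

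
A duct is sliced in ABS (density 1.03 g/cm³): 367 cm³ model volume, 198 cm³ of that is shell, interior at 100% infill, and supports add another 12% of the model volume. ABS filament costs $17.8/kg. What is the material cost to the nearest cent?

$7.54

Infill region = 367 − 198 = 169 cm³.
Deposited infill: 1.00 × 169 → 169 cm³.
Support: 0.12 × 367 → 44.04 cm³.
Total printed volume: 198 + 169 + 44.04 → 411.04 cm³.
Mass: 411.04 × 1.03 → 423.3712 g.
At $17.8/kg: 423.3712/1000 × 17.8 = $7.54.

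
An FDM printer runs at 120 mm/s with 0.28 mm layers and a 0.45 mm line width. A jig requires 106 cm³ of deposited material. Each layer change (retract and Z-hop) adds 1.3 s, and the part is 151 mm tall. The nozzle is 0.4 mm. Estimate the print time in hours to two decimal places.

Line area = 0.28 × 0.45, so 0.126 mm².
Total extruded path = 106000/0.126 = 841269.8 mm.
Print-move time: 841269.8 / 120 → 7010.6 s.
Layers = ⌈151/0.28⌉ = 540.
Z-hop total = 540 × 1.3 = 702 s.
Altogether 7010.6 + 702 = 7712.6 s, i.e. 2.14 hours.

2.14 hours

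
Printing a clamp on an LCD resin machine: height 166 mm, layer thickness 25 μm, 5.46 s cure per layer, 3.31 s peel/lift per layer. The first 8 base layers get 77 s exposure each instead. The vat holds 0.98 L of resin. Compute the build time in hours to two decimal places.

Number of layers: 166 / 0.025 → 6640 (rounded up).
Burn-in layers = 8 × (77 + 3.31) = 642.48 s.
Regular layers = 6632 × (5.46 + 3.31), so 58162.64 s.
Sum: 642.48 + 58162.64 = 58805.12 s → 16.33 hours.

16.33 hours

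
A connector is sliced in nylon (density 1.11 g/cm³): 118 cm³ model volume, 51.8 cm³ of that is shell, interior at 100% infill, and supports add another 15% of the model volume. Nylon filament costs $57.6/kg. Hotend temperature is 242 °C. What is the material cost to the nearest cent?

Volume inside the shell: 118 − 51.8 → 66.2 cm³.
Deposited infill: 1.00 × 66.2 → 66.2 cm³.
Support = 0.15 × 118 = 17.7 cm³.
Total printed volume: 51.8 + 66.2 + 17.7 → 135.7 cm³.
Mass: 135.7 × 1.11 → 150.627 g.
At $57.6/kg: 150.627/1000 × 57.6 = $8.68.

$8.68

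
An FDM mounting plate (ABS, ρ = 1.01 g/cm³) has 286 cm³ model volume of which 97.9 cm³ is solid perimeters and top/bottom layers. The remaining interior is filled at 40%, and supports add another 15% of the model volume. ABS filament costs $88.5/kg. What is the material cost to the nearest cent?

Interior volume = 286 − 97.9, so 188.1 cm³.
Deposited infill = 0.40 × 188.1, so 75.24 cm³.
Support = 0.15 × 286 = 42.9 cm³.
Total extruded = 97.9 + 75.24 + 42.9 = 216.04 cm³.
Mass = 216.04 × 1.01 = 218.2004 g.
At $88.5/kg: 218.2004/1000 × 88.5 = $19.31.

$19.31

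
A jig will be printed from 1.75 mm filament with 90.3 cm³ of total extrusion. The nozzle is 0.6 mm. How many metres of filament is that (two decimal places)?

37.54 m

Filament cross-section = π × (1.75/2)² = 2.4053 mm².
L = 90300 mm³ / 2.4053 mm² = 37542.09 mm, i.e. 37.54 m.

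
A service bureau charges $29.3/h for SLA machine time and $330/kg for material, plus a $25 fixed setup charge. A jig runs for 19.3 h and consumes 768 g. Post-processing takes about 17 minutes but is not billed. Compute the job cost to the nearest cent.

Machine cost: 29.3 × 19.3 → $565.49.
Material charge: 330 × 768/1000 → $253.44.
Total = 565.49 + 253.44 + 25 = $843.93.

$843.93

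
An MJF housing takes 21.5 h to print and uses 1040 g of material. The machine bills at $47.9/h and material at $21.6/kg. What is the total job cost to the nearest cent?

$1052.31

Machine-time cost = 47.9 × 21.5 = $1029.85.
Material charge = 21.6 × 1040/1000, so $22.464.
Total = 1029.85 + 22.464 = 1052.314 ≈ $1052.31.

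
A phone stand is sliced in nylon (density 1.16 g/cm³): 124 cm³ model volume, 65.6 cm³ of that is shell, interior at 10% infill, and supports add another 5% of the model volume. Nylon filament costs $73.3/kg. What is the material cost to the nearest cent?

$6.60

Volume inside the shell = 124 − 65.6 = 58.4 cm³.
Deposited infill = 0.10 × 58.4, so 5.84 cm³.
Support: 0.05 × 124 → 6.2 cm³.
Total extruded: 65.6 + 5.84 + 6.2 → 77.64 cm³.
Mass = 77.64 × 1.16 = 90.0624 g.
Cost = 90.0624 g / 1000 × $73.3/kg = $6.60.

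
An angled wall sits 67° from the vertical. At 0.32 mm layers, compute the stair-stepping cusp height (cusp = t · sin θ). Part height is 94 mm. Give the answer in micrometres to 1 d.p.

Cusp = layer height × sin(67°) = 0.32 × 0.9205 = 0.29456 mm = 294.6 μm.

294.6 μm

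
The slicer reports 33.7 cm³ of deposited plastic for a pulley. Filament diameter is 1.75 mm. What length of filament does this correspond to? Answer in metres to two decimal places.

A = π r² = π × 0.875² = 2.4053 mm².
Length = 33.7 cm³ / 2.4053 mm² = 33700 / 2.4053 = 14010.73 mm = 14.01 m.

14.01 m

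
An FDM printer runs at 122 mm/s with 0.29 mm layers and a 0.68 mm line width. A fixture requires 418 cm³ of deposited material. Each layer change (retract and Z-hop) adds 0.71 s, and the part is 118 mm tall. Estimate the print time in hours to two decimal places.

4.91 hours

Extrusion cross-section = 0.29 × 0.68, so 0.1972 mm².
Path length: 418000 mm³ / 0.1972 mm² → 2119675.5 mm.
Time extruding: 2119675.5 / 122 → 17374.4 s.
Layers = ⌈118/0.29⌉ = 407.
Layer-change overhead = 407 × 0.71, so 288.97 s.
Altogether 17374.4 + 288.97 = 17663.37 s, i.e. 4.91 hours.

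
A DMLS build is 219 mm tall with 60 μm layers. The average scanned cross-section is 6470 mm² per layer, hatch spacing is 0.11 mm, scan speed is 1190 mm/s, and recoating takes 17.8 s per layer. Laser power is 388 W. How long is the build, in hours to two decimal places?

Layers = ⌈219/0.06⌉ = 3650.
Scan path per layer: 6470 / 0.11 → 58818.2 mm.
Per-layer scan time = 58818.2 / 1190 = 49.4271 s.
Time per layer = 49.4271 + 17.8 = 67.2271 s.
Total: 3650 × 67.2271 s = 245378.915 s → 68.16 hours.

68.16 hours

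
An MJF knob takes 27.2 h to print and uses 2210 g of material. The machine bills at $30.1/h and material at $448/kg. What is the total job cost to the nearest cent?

Machine cost = 30.1 × 27.2, so $818.72.
Material cost: 448 × 2210/1000 → $990.08.
Total = 818.72 + 990.08 = $1808.80.

$1808.80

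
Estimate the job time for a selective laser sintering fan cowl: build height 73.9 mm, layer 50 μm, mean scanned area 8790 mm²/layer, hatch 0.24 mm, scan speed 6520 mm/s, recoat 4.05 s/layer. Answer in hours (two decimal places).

Layer count = ceil(73.9 / 0.05) = 1478.
Per-layer scan distance: 8790 / 0.24 → 36625 mm.
Per-layer scan time = 36625 / 6520, so 5.6173 s.
Time per layer = 5.6173 + 4.05, so 9.6673 s.
1478 layers × 9.6673 s/layer = 14288.2694 s, i.e. 3.97 hours.

3.97 hours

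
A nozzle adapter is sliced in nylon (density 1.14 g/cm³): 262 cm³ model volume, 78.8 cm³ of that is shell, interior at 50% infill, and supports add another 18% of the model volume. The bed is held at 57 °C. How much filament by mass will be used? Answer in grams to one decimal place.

248.0 g

Volume inside the shell = 262 − 78.8 = 183.2 cm³.
Infill volume = 0.50 × 183.2, so 91.6 cm³.
Support: 0.18 × 262 → 47.16 cm³.
Deposited volume: 78.8 + 91.6 + 47.16 → 217.56 cm³.
Mass: 217.56 × 1.14 → 248.0184 g.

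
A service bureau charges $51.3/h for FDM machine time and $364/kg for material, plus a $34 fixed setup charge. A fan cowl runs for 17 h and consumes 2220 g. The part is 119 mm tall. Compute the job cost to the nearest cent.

$1714.18

Time charge = 51.3 × 17, so $872.10.
Material charge = 364 × 2220/1000 = $808.08.
Adding setup: 872.10 + 808.08 + 34 → $1714.18.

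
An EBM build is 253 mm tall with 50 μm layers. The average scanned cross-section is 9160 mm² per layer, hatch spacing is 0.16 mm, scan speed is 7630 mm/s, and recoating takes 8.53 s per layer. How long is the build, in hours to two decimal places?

22.54 hours

Number of layers: 253 / 0.05 → 5060 (rounded up).
Per-layer scan distance = 9160 / 0.16 = 57250 mm.
Scan time per layer: 57250 / 7630 → 7.5033 s.
Time per layer = 7.5033 + 8.53, so 16.0333 s.
Total: 5060 × 16.0333 s = 81128.498 s → 22.54 hours.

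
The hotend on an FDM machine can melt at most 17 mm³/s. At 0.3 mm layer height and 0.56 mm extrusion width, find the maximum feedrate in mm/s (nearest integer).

A: 0.3 × 0.56 → 0.168 mm².
v_max = Q/A = 17/0.168 = 101.19 mm/s → 101 mm/s.

101 mm/s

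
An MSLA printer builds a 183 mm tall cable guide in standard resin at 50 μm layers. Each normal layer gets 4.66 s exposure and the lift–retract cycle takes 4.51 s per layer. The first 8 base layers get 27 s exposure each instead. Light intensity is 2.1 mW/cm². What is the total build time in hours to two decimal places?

9.37 hours

Layer count = ceil(183 / 0.05) = 3660.
Bottom layers = 8 × (27 + 4.51), so 252.08 s.
Normal layers = 3652 × (4.66 + 4.51), so 33488.84 s.
Total = 252.08 + 33488.84 = 33740.92 s = 9.37 hours.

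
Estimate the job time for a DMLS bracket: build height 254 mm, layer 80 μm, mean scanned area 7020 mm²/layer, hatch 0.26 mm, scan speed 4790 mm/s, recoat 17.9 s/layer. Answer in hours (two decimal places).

Number of layers: 254 / 0.08 → 3175 (rounded up).
Hatch length per layer: 7020 / 0.26 → 27000 mm.
Per-layer scan time = 27000 / 4790, so 5.6367 s.
Per-layer time = 5.6367 + 17.9, so 23.5367 s.
3175 layers × 23.5367 s/layer = 74729.0225 s, i.e. 20.76 hours.

20.76 hours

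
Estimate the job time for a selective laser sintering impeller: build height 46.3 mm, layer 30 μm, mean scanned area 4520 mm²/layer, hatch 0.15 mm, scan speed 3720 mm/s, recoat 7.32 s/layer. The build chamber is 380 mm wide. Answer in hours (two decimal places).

6.61 hours

Layers = ⌈46.3/0.03⌉ = 1544.
Scan path per layer = 4520 / 0.15 = 30133.3 mm.
Per-layer scan time = 30133.3 / 3720, so 8.1003 s.
Per-layer time = 8.1003 + 7.32 = 15.4203 s.
1544 layers × 15.4203 s/layer = 23808.9432 s, i.e. 6.61 hours.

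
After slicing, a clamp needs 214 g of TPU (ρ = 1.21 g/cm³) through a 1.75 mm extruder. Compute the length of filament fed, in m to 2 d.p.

Volume = 214 g / 1.21 g·cm⁻³ = 176.8595 cm³ = 176859.5 mm³.
Filament cross-section = π × (1.75/2)² = 2.4053 mm².
L = V/A = 176859.5/2.4053 = 73529.08 mm → 73.53 m.

73.53 m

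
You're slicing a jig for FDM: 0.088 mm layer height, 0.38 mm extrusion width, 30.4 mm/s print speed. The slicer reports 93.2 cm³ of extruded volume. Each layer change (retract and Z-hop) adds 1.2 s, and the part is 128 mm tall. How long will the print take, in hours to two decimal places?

Extrusion cross-section = 0.088 × 0.38, so 0.03344 mm².
Path length: 93200 mm³ / 0.03344 mm² → 2787081.3 mm.
Extrusion time = 2787081.3 / 30.4 = 91680.3 s.
Number of layers: 128 / 0.088 → 1455 (rounded up).
Layer-change overhead = 1455 × 1.2 = 1746 s.
Altogether 91680.3 + 1746 = 93426.3 s, i.e. 25.95 hours.

25.95 hours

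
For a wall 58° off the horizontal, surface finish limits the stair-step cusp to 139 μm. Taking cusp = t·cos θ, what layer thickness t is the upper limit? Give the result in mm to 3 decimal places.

cos(58°) = 0.5299; t_max = 0.139/0.5299 = 0.262 mm.

0.262 mm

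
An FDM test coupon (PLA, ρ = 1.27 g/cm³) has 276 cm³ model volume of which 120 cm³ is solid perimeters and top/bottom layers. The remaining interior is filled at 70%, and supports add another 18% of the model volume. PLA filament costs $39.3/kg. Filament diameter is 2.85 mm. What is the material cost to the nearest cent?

$13.92

Volume inside the shell = 276 − 120 = 156 cm³.
Infill deposited = 0.70 × 156, so 109.2 cm³.
Support = 0.18 × 276 = 49.68 cm³.
Total extruded = 120 + 109.2 + 49.68, so 278.88 cm³.
Mass = 278.88 × 1.27, so 354.1776 g.
Cost = 354.1776 g / 1000 × $39.3/kg = $13.92.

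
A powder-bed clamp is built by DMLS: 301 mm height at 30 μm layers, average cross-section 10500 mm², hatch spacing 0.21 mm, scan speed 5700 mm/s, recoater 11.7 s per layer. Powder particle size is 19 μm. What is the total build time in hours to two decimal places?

57.06 hours

Layers = ⌈301/0.03⌉ = 10034.
Hatch length per layer: 10500 / 0.21 → 50000 mm.
Laser time per layer = 50000 / 5700 = 8.7719 s.
Layer cycle = 8.7719 + 11.7, so 20.4719 s.
10034 layers × 20.4719 s/layer = 205415.0446 s, i.e. 57.06 hours.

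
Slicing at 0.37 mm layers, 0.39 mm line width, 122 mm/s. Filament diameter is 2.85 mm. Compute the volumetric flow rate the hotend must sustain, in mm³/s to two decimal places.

17.60

Bead cross-section = 0.37 × 0.39 = 0.1443 mm².
Volumetric flow = 122 × 0.1443 = 17.60 mm³/s.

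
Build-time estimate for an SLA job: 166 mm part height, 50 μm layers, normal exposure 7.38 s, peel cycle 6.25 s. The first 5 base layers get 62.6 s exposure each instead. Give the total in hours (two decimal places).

12.65 hours

Layers = ⌈166/0.05⌉ = 3320.
Burn-in layers = 5 × (62.6 + 6.25) = 344.25 s.
Normal layers = 3315 × (7.38 + 6.25) = 45183.45 s.
Sum: 344.25 + 45183.45 = 45527.7 s → 12.65 hours.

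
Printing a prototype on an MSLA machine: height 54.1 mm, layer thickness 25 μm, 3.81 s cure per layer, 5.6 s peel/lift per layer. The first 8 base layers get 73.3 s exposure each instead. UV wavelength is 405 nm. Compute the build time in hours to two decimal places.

5.81 hours

Number of layers: 54.1 / 0.025 → 2164 (rounded up).
Base layers = 8 × (73.3 + 5.6), so 631.2 s.
Normal layers = 2156 × (3.81 + 5.6), so 20287.96 s.
Sum: 631.2 + 20287.96 = 20919.16 s → 5.81 hours.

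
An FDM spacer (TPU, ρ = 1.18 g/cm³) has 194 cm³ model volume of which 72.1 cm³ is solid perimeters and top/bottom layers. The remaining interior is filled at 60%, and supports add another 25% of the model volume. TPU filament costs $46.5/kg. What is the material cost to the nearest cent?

$10.63

Volume inside the shell = 194 − 72.1 = 121.9 cm³.
Deposited infill = 0.60 × 121.9, so 73.14 cm³.
Support = 0.25 × 194 = 48.5 cm³.
Total printed volume = 72.1 + 73.14 + 48.5, so 193.74 cm³.
Mass = 193.74 × 1.18, so 228.6132 g.
Cost = 228.6132 g / 1000 × $46.5/kg = $10.63.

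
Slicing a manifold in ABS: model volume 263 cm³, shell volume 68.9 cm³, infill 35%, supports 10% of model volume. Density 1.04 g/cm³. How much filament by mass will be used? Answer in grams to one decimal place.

Volume inside the shell = 263 − 68.9, so 194.1 cm³.
Infill volume = 0.35 × 194.1 = 67.935 cm³.
Support = 0.10 × 263, so 26.3 cm³.
Total extruded: 68.9 + 67.935 + 26.3 → 163.135 cm³.
Mass: 163.135 × 1.04 → 169.6604 g.

169.7 g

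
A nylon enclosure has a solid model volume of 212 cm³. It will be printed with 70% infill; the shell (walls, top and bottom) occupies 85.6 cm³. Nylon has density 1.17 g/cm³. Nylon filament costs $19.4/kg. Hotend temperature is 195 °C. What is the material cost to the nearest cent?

Infill region: 212 − 85.6 → 126.4 cm³.
Infill volume: 0.70 × 126.4 → 88.48 cm³.
Total extruded = 85.6 + 88.48 = 174.08 cm³.
Mass = 174.08 × 1.17, so 203.6736 g.
At $19.4/kg: 203.6736/1000 × 19.4 = $3.95.

$3.95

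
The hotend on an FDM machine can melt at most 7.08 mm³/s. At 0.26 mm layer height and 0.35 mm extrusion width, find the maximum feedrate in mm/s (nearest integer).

A = 0.26 × 0.35, so 0.091 mm².
Max speed = 7.08 / 0.091 = 77.80 ≈ 78 mm/s.

78 mm/s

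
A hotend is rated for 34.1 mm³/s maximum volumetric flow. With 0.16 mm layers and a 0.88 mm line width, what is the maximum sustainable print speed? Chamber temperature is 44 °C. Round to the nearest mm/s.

242 mm/s

A: 0.16 × 0.88 → 0.1408 mm².
v_max = Q/A = 34.1/0.1408 = 242.19 mm/s → 242 mm/s.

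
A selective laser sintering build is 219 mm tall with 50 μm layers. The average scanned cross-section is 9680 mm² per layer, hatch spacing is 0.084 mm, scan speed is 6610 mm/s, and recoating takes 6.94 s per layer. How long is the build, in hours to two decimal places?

29.65 hours

Layer count = ceil(219 / 0.05) = 4380.
Hatch length per layer: 9680 / 0.084 → 115238.1 mm.
Laser time per layer: 115238.1 / 6610 → 17.4339 s.
Layer cycle = 17.4339 + 6.94 = 24.3739 s.
Build time = 4380 × 24.3739 = 106757.682 s = 29.65 hours.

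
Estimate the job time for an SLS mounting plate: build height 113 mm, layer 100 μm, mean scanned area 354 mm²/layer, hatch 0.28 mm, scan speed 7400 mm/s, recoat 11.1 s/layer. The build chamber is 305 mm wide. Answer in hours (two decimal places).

Layer count = ceil(113 / 0.1) = 1130.
Scan path per layer = 354 / 0.28, so 1264.3 mm.
Scan time per layer = 1264.3 / 7400 = 0.1709 s.
Per-layer time: 0.1709 + 11.1 → 11.2709 s.
1130 layers × 11.2709 s/layer = 12736.117 s, i.e. 3.54 hours.

3.54 hours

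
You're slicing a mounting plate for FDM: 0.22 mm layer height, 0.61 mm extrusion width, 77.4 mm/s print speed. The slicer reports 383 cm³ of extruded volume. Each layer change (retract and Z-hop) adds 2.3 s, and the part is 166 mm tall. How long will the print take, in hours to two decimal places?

Bead cross-section = 0.22 × 0.61, so 0.1342 mm².
Path length: 383000 mm³ / 0.1342 mm² → 2853949.3 mm.
Extrusion time = 2853949.3 / 77.4, so 36872.7 s.
Layer count = ceil(166 / 0.22) = 755.
Z-hop total = 755 × 2.3, so 1736.5 s.
Altogether 36872.7 + 1736.5 = 38609.2 s, i.e. 10.72 hours.

10.72 hours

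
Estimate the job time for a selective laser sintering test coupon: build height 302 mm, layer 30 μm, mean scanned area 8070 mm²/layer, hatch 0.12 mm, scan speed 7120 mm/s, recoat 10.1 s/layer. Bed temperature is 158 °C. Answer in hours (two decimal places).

54.66 hours

Layers = ⌈302/0.03⌉ = 10067.
Scan path per layer = 8070 / 0.12 = 67250 mm.
Per-layer scan time: 67250 / 7120 → 9.4452 s.
Layer cycle = 9.4452 + 10.1, so 19.5452 s.
Total: 10067 × 19.5452 s = 196761.5284 s → 54.66 hours.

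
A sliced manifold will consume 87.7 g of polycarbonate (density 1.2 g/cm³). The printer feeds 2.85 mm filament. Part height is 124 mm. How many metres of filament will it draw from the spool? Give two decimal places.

Extruded volume: 87.7/1.2 = 73.0833 cm³ (73083.3 mm³).
Cross-section of 2.85 mm filament: π·(2.85/2)² = 6.3794 mm².
Length = 73083.3 / 6.3794 = 11456.14 mm = 11.46 m.

11.46 m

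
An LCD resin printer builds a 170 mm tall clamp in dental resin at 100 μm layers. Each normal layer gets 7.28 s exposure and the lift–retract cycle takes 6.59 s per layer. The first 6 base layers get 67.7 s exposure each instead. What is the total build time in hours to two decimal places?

Layer count = ceil(170 / 0.1) = 1700.
Base layers: 6 × (67.7 + 6.59) → 445.74 s.
Normal layers = 1694 × (7.28 + 6.59) = 23495.78 s.
Total = 445.74 + 23495.78 = 23941.52 s = 6.65 hours.

6.65 hours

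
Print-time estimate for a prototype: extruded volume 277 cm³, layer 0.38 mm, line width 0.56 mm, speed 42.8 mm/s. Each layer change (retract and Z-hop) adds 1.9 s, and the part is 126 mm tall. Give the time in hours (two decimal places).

8.62 hours

Line area: 0.38 × 0.56 → 0.2128 mm².
Toolpath length = 277 cm³ / 0.2128 mm² = 277000 / 0.2128 = 1301691.7 mm.
Print-move time = 1301691.7 / 42.8, so 30413.4 s.
Layers = ⌈126/0.38⌉ = 332.
Layer-change overhead: 332 × 1.9 → 630.8 s.
Total = 30413.4 + 630.8 = 31044.2 s = 8.62 hours.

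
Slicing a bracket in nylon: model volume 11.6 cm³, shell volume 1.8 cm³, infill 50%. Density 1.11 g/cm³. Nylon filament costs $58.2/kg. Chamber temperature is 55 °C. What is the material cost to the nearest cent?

Infill region = 11.6 − 1.8 = 9.8 cm³.
Infill deposited = 0.50 × 9.8, so 4.9 cm³.
Total printed volume = 1.8 + 4.9, so 6.7 cm³.
Mass: 6.7 × 1.11 → 7.437 g.
Cost = 7.437 g / 1000 × $58.2/kg = $0.43.

$0.43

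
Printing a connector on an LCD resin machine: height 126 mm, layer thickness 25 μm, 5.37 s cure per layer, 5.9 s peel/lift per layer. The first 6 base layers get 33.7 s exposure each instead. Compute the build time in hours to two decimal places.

15.83 hours

Layers = ⌈126/0.025⌉ = 5040.
Bottom layers = 6 × (33.7 + 5.9) = 237.6 s.
Regular layers = 5034 × (5.37 + 5.9), so 56733.18 s.
Total = 237.6 + 56733.18 = 56970.78 s = 15.83 hours.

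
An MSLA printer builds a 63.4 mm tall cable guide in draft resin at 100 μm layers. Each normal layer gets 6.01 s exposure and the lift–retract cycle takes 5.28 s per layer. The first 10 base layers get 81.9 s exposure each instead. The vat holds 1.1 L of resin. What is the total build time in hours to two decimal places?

Layers = ⌈63.4/0.1⌉ = 634.
Burn-in layers = 10 × (81.9 + 5.28), so 871.8 s.
Normal layers = 624 × (6.01 + 5.28) = 7044.96 s.
Total = 871.8 + 7044.96 = 7916.76 s = 2.20 hours.

2.20 hours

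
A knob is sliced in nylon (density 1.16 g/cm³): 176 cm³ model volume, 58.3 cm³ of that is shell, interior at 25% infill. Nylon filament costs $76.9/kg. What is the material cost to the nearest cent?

$7.83

Volume inside the shell = 176 − 58.3, so 117.7 cm³.
Infill volume: 0.25 × 117.7 → 29.425 cm³.
Deposited volume = 58.3 + 29.425 = 87.725 cm³.
Mass: 87.725 × 1.16 → 101.761 g.
Cost = 101.761 g / 1000 × $76.9/kg = $7.83.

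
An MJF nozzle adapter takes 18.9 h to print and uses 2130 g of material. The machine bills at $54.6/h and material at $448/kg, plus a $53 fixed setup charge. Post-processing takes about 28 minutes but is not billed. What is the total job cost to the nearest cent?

Time charge = 54.6 × 18.9 = $1031.94.
Feedstock cost = 448 × 2130/1000 = $954.24.
Adding setup: 1031.94 + 954.24 + 53 → $2039.18.

$2039.18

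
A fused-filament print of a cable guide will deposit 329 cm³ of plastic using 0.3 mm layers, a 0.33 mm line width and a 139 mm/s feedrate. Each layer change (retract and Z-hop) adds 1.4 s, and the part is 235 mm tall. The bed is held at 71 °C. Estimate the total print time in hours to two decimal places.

6.95 hours

Line area = 0.3 × 0.33 = 0.099 mm².
Total extruded path = 329000/0.099 = 3323232.3 mm.
Extrusion time = 3323232.3 / 139, so 23908.1 s.
Layers = ⌈235/0.3⌉ = 784.
Z-hop total: 784 × 1.4 → 1097.6 s.
Altogether 23908.1 + 1097.6 = 25005.7 s, i.e. 6.95 hours.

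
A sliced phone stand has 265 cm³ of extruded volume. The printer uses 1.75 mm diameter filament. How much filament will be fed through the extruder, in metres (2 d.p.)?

110.17 m

Filament cross-section = π × (1.75/2)² = 2.4053 mm².
L = 265000 mm³ / 2.4053 mm² = 110173.37 mm, i.e. 110.17 m.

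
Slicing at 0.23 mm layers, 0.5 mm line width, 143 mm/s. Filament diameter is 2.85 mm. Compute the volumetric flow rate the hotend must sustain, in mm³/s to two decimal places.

16.45

Bead cross-section = 0.23 × 0.5, so 0.115 mm².
Volumetric flow = 143 × 0.115 = 16.45 mm³/s.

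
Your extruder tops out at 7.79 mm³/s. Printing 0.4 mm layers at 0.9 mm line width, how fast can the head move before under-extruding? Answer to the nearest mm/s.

Bead cross-section = 0.4 × 0.9, so 0.36 mm².
Max speed = 7.79 / 0.36 = 21.64 ≈ 22 mm/s.

22 mm/s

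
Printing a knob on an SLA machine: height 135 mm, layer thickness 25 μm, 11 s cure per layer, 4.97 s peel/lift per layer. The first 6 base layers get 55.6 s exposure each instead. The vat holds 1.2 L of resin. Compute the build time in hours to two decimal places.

Number of layers: 135 / 0.025 → 5400 (rounded up).
Base layers: 6 × (55.6 + 4.97) → 363.42 s.
Remaining layers = 5394 × (11 + 4.97) = 86142.18 s.
Total = 363.42 + 86142.18 = 86505.6 s = 24.03 hours.

24.03 hours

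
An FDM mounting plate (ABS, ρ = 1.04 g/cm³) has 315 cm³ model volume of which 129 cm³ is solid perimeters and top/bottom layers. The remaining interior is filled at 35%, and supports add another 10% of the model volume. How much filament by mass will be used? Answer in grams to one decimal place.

234.6 g

Infill region = 315 − 129 = 186 cm³.
Infill deposited = 0.35 × 186 = 65.1 cm³.
Support: 0.10 × 315 → 31.5 cm³.
Deposited volume: 129 + 65.1 + 31.5 → 225.6 cm³.
Mass: 225.6 × 1.04 → 234.624 g.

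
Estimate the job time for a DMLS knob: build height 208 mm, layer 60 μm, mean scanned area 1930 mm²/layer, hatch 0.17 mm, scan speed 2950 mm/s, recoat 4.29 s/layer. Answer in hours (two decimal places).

Layers = ⌈208/0.06⌉ = 3467.
Per-layer scan distance: 1930 / 0.17 → 11352.9 mm.
Per-layer scan time: 11352.9 / 2950 → 3.8484 s.
Per-layer time = 3.8484 + 4.29 = 8.1384 s.
Build time = 3467 × 8.1384 = 28215.8328 s = 7.84 hours.

7.84 hours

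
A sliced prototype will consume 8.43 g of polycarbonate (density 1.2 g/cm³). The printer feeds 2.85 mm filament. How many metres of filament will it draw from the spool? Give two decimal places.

Volume = 8.43 g / 1.2 g·cm⁻³ = 7.025 cm³ = 7025 mm³.
A = π r² = π × 1.425² = 6.3794 mm².
L = V/A = 7025/6.3794 = 1101.2 mm → 1.10 m.

1.10 m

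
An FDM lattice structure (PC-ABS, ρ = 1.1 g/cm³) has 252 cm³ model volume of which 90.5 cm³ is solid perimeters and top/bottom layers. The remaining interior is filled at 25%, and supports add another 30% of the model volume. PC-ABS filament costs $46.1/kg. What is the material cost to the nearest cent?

$10.47

Infill region: 252 − 90.5 → 161.5 cm³.
Infill volume: 0.25 × 161.5 → 40.375 cm³.
Support = 0.30 × 252, so 75.6 cm³.
Deposited volume: 90.5 + 40.375 + 75.6 → 206.475 cm³.
Mass: 206.475 × 1.1 → 227.1225 g.
Cost = 227.1225 g / 1000 × $46.1/kg = $10.47.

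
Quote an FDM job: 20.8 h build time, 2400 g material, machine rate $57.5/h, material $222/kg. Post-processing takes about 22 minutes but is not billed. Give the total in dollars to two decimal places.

Time charge: 57.5 × 20.8 → $1196.00.
Material charge: 222 × 2400/1000 → $532.80.
Job cost: 1196.00 + 532.80 = $1728.80.

$1728.80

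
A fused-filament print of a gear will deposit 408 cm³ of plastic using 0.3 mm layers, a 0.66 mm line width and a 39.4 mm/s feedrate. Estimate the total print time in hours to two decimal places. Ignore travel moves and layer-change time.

14.53 hours

Bead cross-section: 0.3 × 0.66 → 0.198 mm².
Total extruded path = 408000/0.198 = 2060606.1 mm.
Time extruding = 2060606.1 / 39.4 = 52299.6 s.
That's 52299.6 s → 14.53 hours.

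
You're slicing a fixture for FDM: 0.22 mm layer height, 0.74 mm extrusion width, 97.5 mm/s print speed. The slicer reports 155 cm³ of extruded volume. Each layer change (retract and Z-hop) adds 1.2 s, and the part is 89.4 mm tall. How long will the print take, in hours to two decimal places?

Line area: 0.22 × 0.74 → 0.1628 mm².
Toolpath length = 155 cm³ / 0.1628 mm² = 155000 / 0.1628 = 952088.5 mm.
Print-move time = 952088.5 / 97.5 = 9765 s.
Layer count = ceil(89.4 / 0.22) = 407.
Non-print overhead = 407 × 1.2 = 488.4 s.
Altogether 9765 + 488.4 = 10253.4 s, i.e. 2.85 hours.

2.85 hours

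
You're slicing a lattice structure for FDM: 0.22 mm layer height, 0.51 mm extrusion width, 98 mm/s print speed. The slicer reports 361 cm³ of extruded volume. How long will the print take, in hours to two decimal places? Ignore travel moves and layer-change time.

Line area = 0.22 × 0.51, so 0.1122 mm².
Total extruded path = 361000/0.1122 = 3217468.8 mm.
Time extruding: 3217468.8 / 98 → 32831.3 s.
32831.3 s = 9.12 hours.

9.12 hours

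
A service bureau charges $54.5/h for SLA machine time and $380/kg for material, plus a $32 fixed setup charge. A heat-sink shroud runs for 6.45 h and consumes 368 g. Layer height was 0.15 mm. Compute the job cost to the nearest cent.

Time charge = 54.5 × 6.45, so $351.525.
Material cost = 380 × 368/1000 = $139.84.
Adding setup: 351.525 + 139.84 + 32 → 523.365 ≈ $523.37.

$523.37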